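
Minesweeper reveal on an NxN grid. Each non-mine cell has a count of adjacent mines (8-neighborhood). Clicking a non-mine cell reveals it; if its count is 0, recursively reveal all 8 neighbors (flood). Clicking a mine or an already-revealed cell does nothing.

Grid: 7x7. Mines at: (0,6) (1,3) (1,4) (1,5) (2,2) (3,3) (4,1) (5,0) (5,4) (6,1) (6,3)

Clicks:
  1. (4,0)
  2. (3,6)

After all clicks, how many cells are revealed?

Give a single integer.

Answer: 14

Derivation:
Click 1 (4,0) count=2: revealed 1 new [(4,0)] -> total=1
Click 2 (3,6) count=0: revealed 13 new [(2,4) (2,5) (2,6) (3,4) (3,5) (3,6) (4,4) (4,5) (4,6) (5,5) (5,6) (6,5) (6,6)] -> total=14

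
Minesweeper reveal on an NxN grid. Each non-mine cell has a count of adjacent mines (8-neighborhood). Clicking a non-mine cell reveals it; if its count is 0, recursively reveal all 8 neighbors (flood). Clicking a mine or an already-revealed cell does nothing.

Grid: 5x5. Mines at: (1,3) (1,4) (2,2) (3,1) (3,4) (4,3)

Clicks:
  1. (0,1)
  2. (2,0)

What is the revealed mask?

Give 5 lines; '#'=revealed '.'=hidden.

Answer: ###..
###..
##...
.....
.....

Derivation:
Click 1 (0,1) count=0: revealed 8 new [(0,0) (0,1) (0,2) (1,0) (1,1) (1,2) (2,0) (2,1)] -> total=8
Click 2 (2,0) count=1: revealed 0 new [(none)] -> total=8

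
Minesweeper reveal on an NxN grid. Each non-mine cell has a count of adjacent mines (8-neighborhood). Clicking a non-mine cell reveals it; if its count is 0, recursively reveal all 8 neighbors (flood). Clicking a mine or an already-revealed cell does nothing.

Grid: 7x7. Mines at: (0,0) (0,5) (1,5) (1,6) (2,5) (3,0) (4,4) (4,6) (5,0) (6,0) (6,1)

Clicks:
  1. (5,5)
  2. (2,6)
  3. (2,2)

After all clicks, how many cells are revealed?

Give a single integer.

Answer: 24

Derivation:
Click 1 (5,5) count=2: revealed 1 new [(5,5)] -> total=1
Click 2 (2,6) count=3: revealed 1 new [(2,6)] -> total=2
Click 3 (2,2) count=0: revealed 22 new [(0,1) (0,2) (0,3) (0,4) (1,1) (1,2) (1,3) (1,4) (2,1) (2,2) (2,3) (2,4) (3,1) (3,2) (3,3) (3,4) (4,1) (4,2) (4,3) (5,1) (5,2) (5,3)] -> total=24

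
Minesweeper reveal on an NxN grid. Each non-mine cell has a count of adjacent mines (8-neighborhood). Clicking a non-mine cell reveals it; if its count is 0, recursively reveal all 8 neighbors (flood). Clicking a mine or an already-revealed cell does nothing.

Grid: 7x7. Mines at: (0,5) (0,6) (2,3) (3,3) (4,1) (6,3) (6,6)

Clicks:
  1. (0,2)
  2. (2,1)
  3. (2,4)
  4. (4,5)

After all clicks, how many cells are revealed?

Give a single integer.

Answer: 30

Derivation:
Click 1 (0,2) count=0: revealed 16 new [(0,0) (0,1) (0,2) (0,3) (0,4) (1,0) (1,1) (1,2) (1,3) (1,4) (2,0) (2,1) (2,2) (3,0) (3,1) (3,2)] -> total=16
Click 2 (2,1) count=0: revealed 0 new [(none)] -> total=16
Click 3 (2,4) count=2: revealed 1 new [(2,4)] -> total=17
Click 4 (4,5) count=0: revealed 13 new [(1,5) (1,6) (2,5) (2,6) (3,4) (3,5) (3,6) (4,4) (4,5) (4,6) (5,4) (5,5) (5,6)] -> total=30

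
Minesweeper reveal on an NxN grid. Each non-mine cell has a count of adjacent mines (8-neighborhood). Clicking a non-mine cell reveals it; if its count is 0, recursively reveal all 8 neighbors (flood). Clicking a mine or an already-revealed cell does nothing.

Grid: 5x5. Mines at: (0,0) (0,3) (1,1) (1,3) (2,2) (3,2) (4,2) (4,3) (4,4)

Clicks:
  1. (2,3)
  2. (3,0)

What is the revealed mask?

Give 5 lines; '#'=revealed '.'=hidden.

Click 1 (2,3) count=3: revealed 1 new [(2,3)] -> total=1
Click 2 (3,0) count=0: revealed 6 new [(2,0) (2,1) (3,0) (3,1) (4,0) (4,1)] -> total=7

Answer: .....
.....
##.#.
##...
##...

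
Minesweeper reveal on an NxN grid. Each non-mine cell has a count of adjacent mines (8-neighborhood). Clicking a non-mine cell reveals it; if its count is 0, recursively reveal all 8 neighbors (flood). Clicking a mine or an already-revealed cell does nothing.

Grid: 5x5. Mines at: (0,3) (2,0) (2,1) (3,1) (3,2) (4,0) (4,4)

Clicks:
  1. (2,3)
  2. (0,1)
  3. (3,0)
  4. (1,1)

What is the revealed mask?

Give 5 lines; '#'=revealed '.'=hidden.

Click 1 (2,3) count=1: revealed 1 new [(2,3)] -> total=1
Click 2 (0,1) count=0: revealed 6 new [(0,0) (0,1) (0,2) (1,0) (1,1) (1,2)] -> total=7
Click 3 (3,0) count=4: revealed 1 new [(3,0)] -> total=8
Click 4 (1,1) count=2: revealed 0 new [(none)] -> total=8

Answer: ###..
###..
...#.
#....
.....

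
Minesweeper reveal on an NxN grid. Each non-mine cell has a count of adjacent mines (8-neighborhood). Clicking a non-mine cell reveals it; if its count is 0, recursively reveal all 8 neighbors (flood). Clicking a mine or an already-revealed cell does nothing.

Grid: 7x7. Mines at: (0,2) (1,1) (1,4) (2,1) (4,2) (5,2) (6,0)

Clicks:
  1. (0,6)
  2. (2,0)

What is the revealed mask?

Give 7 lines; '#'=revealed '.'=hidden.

Click 1 (0,6) count=0: revealed 24 new [(0,5) (0,6) (1,5) (1,6) (2,3) (2,4) (2,5) (2,6) (3,3) (3,4) (3,5) (3,6) (4,3) (4,4) (4,5) (4,6) (5,3) (5,4) (5,5) (5,6) (6,3) (6,4) (6,5) (6,6)] -> total=24
Click 2 (2,0) count=2: revealed 1 new [(2,0)] -> total=25

Answer: .....##
.....##
#..####
...####
...####
...####
...####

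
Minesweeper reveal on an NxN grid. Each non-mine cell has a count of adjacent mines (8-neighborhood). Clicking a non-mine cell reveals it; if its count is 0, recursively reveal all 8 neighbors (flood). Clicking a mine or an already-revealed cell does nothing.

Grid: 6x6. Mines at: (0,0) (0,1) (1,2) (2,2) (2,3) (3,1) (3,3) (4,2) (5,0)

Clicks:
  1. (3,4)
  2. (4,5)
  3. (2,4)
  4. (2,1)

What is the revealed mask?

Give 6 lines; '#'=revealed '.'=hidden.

Click 1 (3,4) count=2: revealed 1 new [(3,4)] -> total=1
Click 2 (4,5) count=0: revealed 15 new [(0,3) (0,4) (0,5) (1,3) (1,4) (1,5) (2,4) (2,5) (3,5) (4,3) (4,4) (4,5) (5,3) (5,4) (5,5)] -> total=16
Click 3 (2,4) count=2: revealed 0 new [(none)] -> total=16
Click 4 (2,1) count=3: revealed 1 new [(2,1)] -> total=17

Answer: ...###
...###
.#..##
....##
...###
...###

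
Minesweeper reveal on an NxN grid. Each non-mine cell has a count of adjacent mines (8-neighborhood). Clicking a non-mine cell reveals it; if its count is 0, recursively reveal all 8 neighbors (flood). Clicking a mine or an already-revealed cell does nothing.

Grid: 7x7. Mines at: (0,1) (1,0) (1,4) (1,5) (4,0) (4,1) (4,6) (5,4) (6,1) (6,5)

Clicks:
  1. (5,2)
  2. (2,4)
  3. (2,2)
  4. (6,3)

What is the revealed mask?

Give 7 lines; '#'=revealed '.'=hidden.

Click 1 (5,2) count=2: revealed 1 new [(5,2)] -> total=1
Click 2 (2,4) count=2: revealed 1 new [(2,4)] -> total=2
Click 3 (2,2) count=0: revealed 16 new [(1,1) (1,2) (1,3) (2,1) (2,2) (2,3) (2,5) (3,1) (3,2) (3,3) (3,4) (3,5) (4,2) (4,3) (4,4) (4,5)] -> total=18
Click 4 (6,3) count=1: revealed 1 new [(6,3)] -> total=19

Answer: .......
.###...
.#####.
.#####.
..####.
..#....
...#...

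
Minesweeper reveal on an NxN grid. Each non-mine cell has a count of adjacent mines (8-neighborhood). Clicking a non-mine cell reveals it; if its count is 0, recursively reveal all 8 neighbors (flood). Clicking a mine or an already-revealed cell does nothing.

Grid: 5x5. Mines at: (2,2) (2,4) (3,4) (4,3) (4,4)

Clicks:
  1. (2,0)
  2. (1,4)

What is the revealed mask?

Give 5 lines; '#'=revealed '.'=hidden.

Click 1 (2,0) count=0: revealed 18 new [(0,0) (0,1) (0,2) (0,3) (0,4) (1,0) (1,1) (1,2) (1,3) (1,4) (2,0) (2,1) (3,0) (3,1) (3,2) (4,0) (4,1) (4,2)] -> total=18
Click 2 (1,4) count=1: revealed 0 new [(none)] -> total=18

Answer: #####
#####
##...
###..
###..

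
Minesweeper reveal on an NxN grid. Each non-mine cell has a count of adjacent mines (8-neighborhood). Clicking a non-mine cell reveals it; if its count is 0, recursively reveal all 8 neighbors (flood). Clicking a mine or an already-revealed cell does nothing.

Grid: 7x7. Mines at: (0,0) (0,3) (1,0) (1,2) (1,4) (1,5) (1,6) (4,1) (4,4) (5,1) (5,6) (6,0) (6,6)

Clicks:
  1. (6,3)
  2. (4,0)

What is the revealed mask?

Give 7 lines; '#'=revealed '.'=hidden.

Answer: .......
.......
.......
.......
#......
..####.
..####.

Derivation:
Click 1 (6,3) count=0: revealed 8 new [(5,2) (5,3) (5,4) (5,5) (6,2) (6,3) (6,4) (6,5)] -> total=8
Click 2 (4,0) count=2: revealed 1 new [(4,0)] -> total=9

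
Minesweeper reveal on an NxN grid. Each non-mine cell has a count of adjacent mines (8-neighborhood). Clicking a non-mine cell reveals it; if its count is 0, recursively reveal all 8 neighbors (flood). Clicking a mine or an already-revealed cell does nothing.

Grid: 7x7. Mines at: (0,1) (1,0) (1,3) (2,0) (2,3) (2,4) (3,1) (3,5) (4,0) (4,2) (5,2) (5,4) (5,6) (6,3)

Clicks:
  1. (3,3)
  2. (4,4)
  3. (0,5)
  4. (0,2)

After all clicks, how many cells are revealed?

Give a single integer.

Click 1 (3,3) count=3: revealed 1 new [(3,3)] -> total=1
Click 2 (4,4) count=2: revealed 1 new [(4,4)] -> total=2
Click 3 (0,5) count=0: revealed 8 new [(0,4) (0,5) (0,6) (1,4) (1,5) (1,6) (2,5) (2,6)] -> total=10
Click 4 (0,2) count=2: revealed 1 new [(0,2)] -> total=11

Answer: 11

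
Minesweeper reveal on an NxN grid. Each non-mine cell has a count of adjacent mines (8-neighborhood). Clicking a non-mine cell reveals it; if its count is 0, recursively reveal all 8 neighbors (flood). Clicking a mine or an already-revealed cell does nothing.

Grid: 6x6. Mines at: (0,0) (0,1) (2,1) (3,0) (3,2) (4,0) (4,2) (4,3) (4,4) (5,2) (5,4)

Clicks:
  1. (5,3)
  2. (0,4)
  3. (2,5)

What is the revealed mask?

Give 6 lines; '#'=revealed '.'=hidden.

Answer: ..####
..####
..####
...###
......
...#..

Derivation:
Click 1 (5,3) count=5: revealed 1 new [(5,3)] -> total=1
Click 2 (0,4) count=0: revealed 15 new [(0,2) (0,3) (0,4) (0,5) (1,2) (1,3) (1,4) (1,5) (2,2) (2,3) (2,4) (2,5) (3,3) (3,4) (3,5)] -> total=16
Click 3 (2,5) count=0: revealed 0 new [(none)] -> total=16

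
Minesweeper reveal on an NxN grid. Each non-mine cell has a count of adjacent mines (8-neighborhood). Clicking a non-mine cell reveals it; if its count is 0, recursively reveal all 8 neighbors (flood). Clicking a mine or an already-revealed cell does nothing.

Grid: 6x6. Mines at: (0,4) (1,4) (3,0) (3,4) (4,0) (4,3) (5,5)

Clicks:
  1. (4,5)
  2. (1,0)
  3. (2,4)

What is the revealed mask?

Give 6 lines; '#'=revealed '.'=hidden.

Answer: ####..
####..
#####.
.###..
.....#
......

Derivation:
Click 1 (4,5) count=2: revealed 1 new [(4,5)] -> total=1
Click 2 (1,0) count=0: revealed 15 new [(0,0) (0,1) (0,2) (0,3) (1,0) (1,1) (1,2) (1,3) (2,0) (2,1) (2,2) (2,3) (3,1) (3,2) (3,3)] -> total=16
Click 3 (2,4) count=2: revealed 1 new [(2,4)] -> total=17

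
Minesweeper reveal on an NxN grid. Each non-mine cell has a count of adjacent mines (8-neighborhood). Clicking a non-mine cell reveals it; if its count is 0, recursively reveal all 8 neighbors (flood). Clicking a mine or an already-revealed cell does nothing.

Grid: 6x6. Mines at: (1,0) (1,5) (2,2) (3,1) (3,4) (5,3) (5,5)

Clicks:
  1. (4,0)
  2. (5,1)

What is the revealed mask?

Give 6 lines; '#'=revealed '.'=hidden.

Answer: ......
......
......
......
###...
###...

Derivation:
Click 1 (4,0) count=1: revealed 1 new [(4,0)] -> total=1
Click 2 (5,1) count=0: revealed 5 new [(4,1) (4,2) (5,0) (5,1) (5,2)] -> total=6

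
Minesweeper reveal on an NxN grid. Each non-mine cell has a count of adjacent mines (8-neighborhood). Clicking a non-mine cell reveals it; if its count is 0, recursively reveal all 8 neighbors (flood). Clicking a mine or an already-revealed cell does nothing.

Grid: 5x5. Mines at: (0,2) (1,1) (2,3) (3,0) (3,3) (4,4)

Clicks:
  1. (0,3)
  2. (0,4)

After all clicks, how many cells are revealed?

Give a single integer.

Answer: 4

Derivation:
Click 1 (0,3) count=1: revealed 1 new [(0,3)] -> total=1
Click 2 (0,4) count=0: revealed 3 new [(0,4) (1,3) (1,4)] -> total=4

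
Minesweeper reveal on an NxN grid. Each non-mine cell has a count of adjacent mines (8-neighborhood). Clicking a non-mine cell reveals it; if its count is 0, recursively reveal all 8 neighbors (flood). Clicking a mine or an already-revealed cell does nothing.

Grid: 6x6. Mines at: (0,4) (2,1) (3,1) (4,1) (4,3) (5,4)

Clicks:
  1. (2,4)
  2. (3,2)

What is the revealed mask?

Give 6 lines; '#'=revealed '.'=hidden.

Click 1 (2,4) count=0: revealed 14 new [(1,2) (1,3) (1,4) (1,5) (2,2) (2,3) (2,4) (2,5) (3,2) (3,3) (3,4) (3,5) (4,4) (4,5)] -> total=14
Click 2 (3,2) count=4: revealed 0 new [(none)] -> total=14

Answer: ......
..####
..####
..####
....##
......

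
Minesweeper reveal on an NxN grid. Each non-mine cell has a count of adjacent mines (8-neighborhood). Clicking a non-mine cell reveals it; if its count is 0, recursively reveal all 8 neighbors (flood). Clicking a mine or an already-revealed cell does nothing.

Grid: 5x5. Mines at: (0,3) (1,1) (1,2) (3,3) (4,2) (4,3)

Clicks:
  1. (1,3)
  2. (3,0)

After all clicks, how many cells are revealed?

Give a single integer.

Click 1 (1,3) count=2: revealed 1 new [(1,3)] -> total=1
Click 2 (3,0) count=0: revealed 6 new [(2,0) (2,1) (3,0) (3,1) (4,0) (4,1)] -> total=7

Answer: 7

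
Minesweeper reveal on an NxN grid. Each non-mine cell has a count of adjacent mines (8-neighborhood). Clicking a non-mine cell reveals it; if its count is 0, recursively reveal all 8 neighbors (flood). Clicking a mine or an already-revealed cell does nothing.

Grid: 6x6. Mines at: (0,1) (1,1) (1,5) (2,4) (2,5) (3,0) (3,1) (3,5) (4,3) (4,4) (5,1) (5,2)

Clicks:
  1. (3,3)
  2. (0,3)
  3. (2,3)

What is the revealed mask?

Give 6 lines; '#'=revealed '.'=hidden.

Answer: ..###.
..###.
...#..
...#..
......
......

Derivation:
Click 1 (3,3) count=3: revealed 1 new [(3,3)] -> total=1
Click 2 (0,3) count=0: revealed 6 new [(0,2) (0,3) (0,4) (1,2) (1,3) (1,4)] -> total=7
Click 3 (2,3) count=1: revealed 1 new [(2,3)] -> total=8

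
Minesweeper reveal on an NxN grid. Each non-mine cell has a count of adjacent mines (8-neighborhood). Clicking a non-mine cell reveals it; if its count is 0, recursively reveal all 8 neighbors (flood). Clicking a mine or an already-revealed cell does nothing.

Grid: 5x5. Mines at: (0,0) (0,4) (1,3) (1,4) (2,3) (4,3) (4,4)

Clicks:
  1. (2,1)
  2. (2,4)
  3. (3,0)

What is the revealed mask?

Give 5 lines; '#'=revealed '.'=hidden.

Click 1 (2,1) count=0: revealed 12 new [(1,0) (1,1) (1,2) (2,0) (2,1) (2,2) (3,0) (3,1) (3,2) (4,0) (4,1) (4,2)] -> total=12
Click 2 (2,4) count=3: revealed 1 new [(2,4)] -> total=13
Click 3 (3,0) count=0: revealed 0 new [(none)] -> total=13

Answer: .....
###..
###.#
###..
###..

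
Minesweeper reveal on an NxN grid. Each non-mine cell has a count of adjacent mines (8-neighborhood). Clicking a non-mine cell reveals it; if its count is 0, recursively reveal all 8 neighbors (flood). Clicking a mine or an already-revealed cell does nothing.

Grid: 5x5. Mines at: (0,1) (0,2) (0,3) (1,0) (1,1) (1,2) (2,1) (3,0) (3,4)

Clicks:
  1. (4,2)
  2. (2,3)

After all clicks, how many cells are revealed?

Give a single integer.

Click 1 (4,2) count=0: revealed 6 new [(3,1) (3,2) (3,3) (4,1) (4,2) (4,3)] -> total=6
Click 2 (2,3) count=2: revealed 1 new [(2,3)] -> total=7

Answer: 7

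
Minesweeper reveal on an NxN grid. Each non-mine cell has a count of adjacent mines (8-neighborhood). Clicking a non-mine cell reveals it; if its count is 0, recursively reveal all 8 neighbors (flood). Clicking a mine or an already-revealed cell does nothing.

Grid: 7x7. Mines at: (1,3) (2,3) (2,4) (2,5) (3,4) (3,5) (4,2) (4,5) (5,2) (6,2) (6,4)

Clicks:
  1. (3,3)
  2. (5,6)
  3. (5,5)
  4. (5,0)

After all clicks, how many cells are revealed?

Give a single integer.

Answer: 21

Derivation:
Click 1 (3,3) count=4: revealed 1 new [(3,3)] -> total=1
Click 2 (5,6) count=1: revealed 1 new [(5,6)] -> total=2
Click 3 (5,5) count=2: revealed 1 new [(5,5)] -> total=3
Click 4 (5,0) count=0: revealed 18 new [(0,0) (0,1) (0,2) (1,0) (1,1) (1,2) (2,0) (2,1) (2,2) (3,0) (3,1) (3,2) (4,0) (4,1) (5,0) (5,1) (6,0) (6,1)] -> total=21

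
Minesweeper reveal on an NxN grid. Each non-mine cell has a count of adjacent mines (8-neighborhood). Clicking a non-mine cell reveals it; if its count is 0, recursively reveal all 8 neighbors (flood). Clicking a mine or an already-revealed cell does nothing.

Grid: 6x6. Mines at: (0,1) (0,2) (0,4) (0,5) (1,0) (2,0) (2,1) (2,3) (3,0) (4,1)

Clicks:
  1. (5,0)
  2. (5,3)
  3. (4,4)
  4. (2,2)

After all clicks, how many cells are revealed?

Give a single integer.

Click 1 (5,0) count=1: revealed 1 new [(5,0)] -> total=1
Click 2 (5,3) count=0: revealed 16 new [(1,4) (1,5) (2,4) (2,5) (3,2) (3,3) (3,4) (3,5) (4,2) (4,3) (4,4) (4,5) (5,2) (5,3) (5,4) (5,5)] -> total=17
Click 3 (4,4) count=0: revealed 0 new [(none)] -> total=17
Click 4 (2,2) count=2: revealed 1 new [(2,2)] -> total=18

Answer: 18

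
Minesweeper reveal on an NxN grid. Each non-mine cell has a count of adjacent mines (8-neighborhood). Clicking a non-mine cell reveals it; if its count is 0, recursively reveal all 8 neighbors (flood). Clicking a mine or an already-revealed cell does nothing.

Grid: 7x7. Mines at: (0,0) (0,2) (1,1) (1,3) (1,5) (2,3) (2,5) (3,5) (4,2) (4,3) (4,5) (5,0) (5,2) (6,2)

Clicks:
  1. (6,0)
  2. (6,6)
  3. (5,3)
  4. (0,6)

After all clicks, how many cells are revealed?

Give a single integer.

Click 1 (6,0) count=1: revealed 1 new [(6,0)] -> total=1
Click 2 (6,6) count=0: revealed 8 new [(5,3) (5,4) (5,5) (5,6) (6,3) (6,4) (6,5) (6,6)] -> total=9
Click 3 (5,3) count=4: revealed 0 new [(none)] -> total=9
Click 4 (0,6) count=1: revealed 1 new [(0,6)] -> total=10

Answer: 10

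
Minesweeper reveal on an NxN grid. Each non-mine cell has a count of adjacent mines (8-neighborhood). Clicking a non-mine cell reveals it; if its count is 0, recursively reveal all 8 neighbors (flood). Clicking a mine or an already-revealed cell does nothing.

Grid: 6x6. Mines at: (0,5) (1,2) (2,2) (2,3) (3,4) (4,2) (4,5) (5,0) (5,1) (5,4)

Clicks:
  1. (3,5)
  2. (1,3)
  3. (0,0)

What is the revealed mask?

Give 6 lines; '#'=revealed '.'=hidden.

Answer: ##....
##.#..
##....
##...#
##....
......

Derivation:
Click 1 (3,5) count=2: revealed 1 new [(3,5)] -> total=1
Click 2 (1,3) count=3: revealed 1 new [(1,3)] -> total=2
Click 3 (0,0) count=0: revealed 10 new [(0,0) (0,1) (1,0) (1,1) (2,0) (2,1) (3,0) (3,1) (4,0) (4,1)] -> total=12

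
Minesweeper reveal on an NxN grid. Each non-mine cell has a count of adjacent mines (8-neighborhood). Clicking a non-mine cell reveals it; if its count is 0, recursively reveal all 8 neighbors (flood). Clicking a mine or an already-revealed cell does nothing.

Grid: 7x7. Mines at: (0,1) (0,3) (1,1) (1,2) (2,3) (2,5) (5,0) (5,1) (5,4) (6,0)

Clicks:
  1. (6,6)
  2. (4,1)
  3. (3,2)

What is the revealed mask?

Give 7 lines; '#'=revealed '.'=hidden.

Click 1 (6,6) count=0: revealed 8 new [(3,5) (3,6) (4,5) (4,6) (5,5) (5,6) (6,5) (6,6)] -> total=8
Click 2 (4,1) count=2: revealed 1 new [(4,1)] -> total=9
Click 3 (3,2) count=1: revealed 1 new [(3,2)] -> total=10

Answer: .......
.......
.......
..#..##
.#...##
.....##
.....##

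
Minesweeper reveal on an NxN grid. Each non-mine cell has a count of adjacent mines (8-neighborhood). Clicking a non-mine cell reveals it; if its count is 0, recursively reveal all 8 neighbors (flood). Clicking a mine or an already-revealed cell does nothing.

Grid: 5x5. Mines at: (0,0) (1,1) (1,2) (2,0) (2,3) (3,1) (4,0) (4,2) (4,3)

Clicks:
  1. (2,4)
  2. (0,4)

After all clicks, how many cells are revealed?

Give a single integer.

Answer: 5

Derivation:
Click 1 (2,4) count=1: revealed 1 new [(2,4)] -> total=1
Click 2 (0,4) count=0: revealed 4 new [(0,3) (0,4) (1,3) (1,4)] -> total=5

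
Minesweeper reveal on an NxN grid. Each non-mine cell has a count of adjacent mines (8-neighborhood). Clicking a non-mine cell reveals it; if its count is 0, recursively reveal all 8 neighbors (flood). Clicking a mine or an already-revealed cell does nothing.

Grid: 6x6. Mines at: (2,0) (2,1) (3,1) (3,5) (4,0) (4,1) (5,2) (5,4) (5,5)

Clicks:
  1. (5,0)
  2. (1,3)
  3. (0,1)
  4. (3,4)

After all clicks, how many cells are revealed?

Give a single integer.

Answer: 23

Derivation:
Click 1 (5,0) count=2: revealed 1 new [(5,0)] -> total=1
Click 2 (1,3) count=0: revealed 22 new [(0,0) (0,1) (0,2) (0,3) (0,4) (0,5) (1,0) (1,1) (1,2) (1,3) (1,4) (1,5) (2,2) (2,3) (2,4) (2,5) (3,2) (3,3) (3,4) (4,2) (4,3) (4,4)] -> total=23
Click 3 (0,1) count=0: revealed 0 new [(none)] -> total=23
Click 4 (3,4) count=1: revealed 0 new [(none)] -> total=23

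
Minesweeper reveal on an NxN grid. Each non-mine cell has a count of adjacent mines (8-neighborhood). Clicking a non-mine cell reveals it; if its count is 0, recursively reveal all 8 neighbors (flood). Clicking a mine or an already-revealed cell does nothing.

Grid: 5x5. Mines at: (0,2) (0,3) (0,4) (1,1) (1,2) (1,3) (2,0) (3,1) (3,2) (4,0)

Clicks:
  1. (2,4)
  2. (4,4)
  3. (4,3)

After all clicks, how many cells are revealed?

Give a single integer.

Answer: 6

Derivation:
Click 1 (2,4) count=1: revealed 1 new [(2,4)] -> total=1
Click 2 (4,4) count=0: revealed 5 new [(2,3) (3,3) (3,4) (4,3) (4,4)] -> total=6
Click 3 (4,3) count=1: revealed 0 new [(none)] -> total=6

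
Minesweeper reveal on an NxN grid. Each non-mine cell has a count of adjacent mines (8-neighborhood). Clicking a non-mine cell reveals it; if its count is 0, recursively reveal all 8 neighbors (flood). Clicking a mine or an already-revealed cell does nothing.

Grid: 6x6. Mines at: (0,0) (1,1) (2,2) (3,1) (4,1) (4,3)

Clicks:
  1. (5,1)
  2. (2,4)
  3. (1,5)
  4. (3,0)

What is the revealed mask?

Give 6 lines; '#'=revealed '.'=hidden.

Answer: ..####
..####
...###
#..###
....##
.#..##

Derivation:
Click 1 (5,1) count=1: revealed 1 new [(5,1)] -> total=1
Click 2 (2,4) count=0: revealed 18 new [(0,2) (0,3) (0,4) (0,5) (1,2) (1,3) (1,4) (1,5) (2,3) (2,4) (2,5) (3,3) (3,4) (3,5) (4,4) (4,5) (5,4) (5,5)] -> total=19
Click 3 (1,5) count=0: revealed 0 new [(none)] -> total=19
Click 4 (3,0) count=2: revealed 1 new [(3,0)] -> total=20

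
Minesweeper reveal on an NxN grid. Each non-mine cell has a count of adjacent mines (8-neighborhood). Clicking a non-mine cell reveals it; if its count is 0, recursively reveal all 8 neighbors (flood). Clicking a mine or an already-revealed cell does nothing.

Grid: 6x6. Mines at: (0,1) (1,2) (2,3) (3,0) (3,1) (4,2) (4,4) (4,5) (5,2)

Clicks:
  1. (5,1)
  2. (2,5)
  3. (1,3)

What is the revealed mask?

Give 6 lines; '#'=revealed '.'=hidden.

Answer: ...###
...###
....##
....##
......
.#....

Derivation:
Click 1 (5,1) count=2: revealed 1 new [(5,1)] -> total=1
Click 2 (2,5) count=0: revealed 10 new [(0,3) (0,4) (0,5) (1,3) (1,4) (1,5) (2,4) (2,5) (3,4) (3,5)] -> total=11
Click 3 (1,3) count=2: revealed 0 new [(none)] -> total=11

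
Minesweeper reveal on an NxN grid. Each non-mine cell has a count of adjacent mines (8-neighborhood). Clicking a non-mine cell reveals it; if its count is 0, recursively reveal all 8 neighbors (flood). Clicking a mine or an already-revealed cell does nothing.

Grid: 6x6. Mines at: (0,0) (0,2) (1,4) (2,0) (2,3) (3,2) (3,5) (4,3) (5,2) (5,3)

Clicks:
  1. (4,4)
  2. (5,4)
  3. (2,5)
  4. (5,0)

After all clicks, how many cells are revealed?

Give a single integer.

Click 1 (4,4) count=3: revealed 1 new [(4,4)] -> total=1
Click 2 (5,4) count=2: revealed 1 new [(5,4)] -> total=2
Click 3 (2,5) count=2: revealed 1 new [(2,5)] -> total=3
Click 4 (5,0) count=0: revealed 6 new [(3,0) (3,1) (4,0) (4,1) (5,0) (5,1)] -> total=9

Answer: 9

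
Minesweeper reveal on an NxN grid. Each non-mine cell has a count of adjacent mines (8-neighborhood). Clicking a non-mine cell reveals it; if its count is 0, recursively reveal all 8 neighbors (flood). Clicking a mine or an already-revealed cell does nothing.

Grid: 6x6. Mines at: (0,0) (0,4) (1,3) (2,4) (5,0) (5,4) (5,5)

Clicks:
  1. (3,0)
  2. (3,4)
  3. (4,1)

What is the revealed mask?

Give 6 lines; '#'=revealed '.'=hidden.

Answer: ......
###...
####..
#####.
####..
.###..

Derivation:
Click 1 (3,0) count=0: revealed 18 new [(1,0) (1,1) (1,2) (2,0) (2,1) (2,2) (2,3) (3,0) (3,1) (3,2) (3,3) (4,0) (4,1) (4,2) (4,3) (5,1) (5,2) (5,3)] -> total=18
Click 2 (3,4) count=1: revealed 1 new [(3,4)] -> total=19
Click 3 (4,1) count=1: revealed 0 new [(none)] -> total=19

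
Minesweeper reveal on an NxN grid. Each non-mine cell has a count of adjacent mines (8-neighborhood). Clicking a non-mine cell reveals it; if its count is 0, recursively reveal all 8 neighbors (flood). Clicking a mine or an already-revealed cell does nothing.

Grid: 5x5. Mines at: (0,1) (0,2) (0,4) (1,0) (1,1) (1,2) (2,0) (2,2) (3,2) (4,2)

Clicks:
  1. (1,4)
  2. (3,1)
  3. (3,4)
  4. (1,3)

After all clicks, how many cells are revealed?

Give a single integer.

Click 1 (1,4) count=1: revealed 1 new [(1,4)] -> total=1
Click 2 (3,1) count=4: revealed 1 new [(3,1)] -> total=2
Click 3 (3,4) count=0: revealed 7 new [(1,3) (2,3) (2,4) (3,3) (3,4) (4,3) (4,4)] -> total=9
Click 4 (1,3) count=4: revealed 0 new [(none)] -> total=9

Answer: 9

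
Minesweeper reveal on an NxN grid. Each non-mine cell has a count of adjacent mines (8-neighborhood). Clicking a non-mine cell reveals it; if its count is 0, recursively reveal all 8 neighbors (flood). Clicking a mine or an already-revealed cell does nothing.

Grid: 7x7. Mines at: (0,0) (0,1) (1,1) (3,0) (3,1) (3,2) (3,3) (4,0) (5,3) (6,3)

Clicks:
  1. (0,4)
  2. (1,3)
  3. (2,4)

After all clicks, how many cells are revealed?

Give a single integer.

Click 1 (0,4) count=0: revealed 27 new [(0,2) (0,3) (0,4) (0,5) (0,6) (1,2) (1,3) (1,4) (1,5) (1,6) (2,2) (2,3) (2,4) (2,5) (2,6) (3,4) (3,5) (3,6) (4,4) (4,5) (4,6) (5,4) (5,5) (5,6) (6,4) (6,5) (6,6)] -> total=27
Click 2 (1,3) count=0: revealed 0 new [(none)] -> total=27
Click 3 (2,4) count=1: revealed 0 new [(none)] -> total=27

Answer: 27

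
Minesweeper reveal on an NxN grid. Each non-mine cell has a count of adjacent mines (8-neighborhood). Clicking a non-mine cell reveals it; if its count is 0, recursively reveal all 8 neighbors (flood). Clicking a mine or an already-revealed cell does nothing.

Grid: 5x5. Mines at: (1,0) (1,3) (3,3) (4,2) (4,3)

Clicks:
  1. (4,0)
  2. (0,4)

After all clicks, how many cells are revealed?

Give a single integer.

Click 1 (4,0) count=0: revealed 6 new [(2,0) (2,1) (3,0) (3,1) (4,0) (4,1)] -> total=6
Click 2 (0,4) count=1: revealed 1 new [(0,4)] -> total=7

Answer: 7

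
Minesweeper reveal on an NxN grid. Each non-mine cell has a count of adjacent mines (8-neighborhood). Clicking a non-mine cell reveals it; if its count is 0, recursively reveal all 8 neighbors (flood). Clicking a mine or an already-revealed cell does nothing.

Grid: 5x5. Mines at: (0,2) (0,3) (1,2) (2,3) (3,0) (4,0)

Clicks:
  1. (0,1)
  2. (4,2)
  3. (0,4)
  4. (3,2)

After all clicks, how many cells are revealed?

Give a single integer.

Answer: 10

Derivation:
Click 1 (0,1) count=2: revealed 1 new [(0,1)] -> total=1
Click 2 (4,2) count=0: revealed 8 new [(3,1) (3,2) (3,3) (3,4) (4,1) (4,2) (4,3) (4,4)] -> total=9
Click 3 (0,4) count=1: revealed 1 new [(0,4)] -> total=10
Click 4 (3,2) count=1: revealed 0 new [(none)] -> total=10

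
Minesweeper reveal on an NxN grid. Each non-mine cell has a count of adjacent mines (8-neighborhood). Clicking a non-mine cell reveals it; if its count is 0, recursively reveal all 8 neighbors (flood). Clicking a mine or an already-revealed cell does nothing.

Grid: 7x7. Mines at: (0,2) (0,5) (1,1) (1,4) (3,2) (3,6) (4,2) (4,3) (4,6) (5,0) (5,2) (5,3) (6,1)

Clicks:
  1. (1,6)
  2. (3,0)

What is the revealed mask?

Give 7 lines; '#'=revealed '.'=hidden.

Click 1 (1,6) count=1: revealed 1 new [(1,6)] -> total=1
Click 2 (3,0) count=0: revealed 6 new [(2,0) (2,1) (3,0) (3,1) (4,0) (4,1)] -> total=7

Answer: .......
......#
##.....
##.....
##.....
.......
.......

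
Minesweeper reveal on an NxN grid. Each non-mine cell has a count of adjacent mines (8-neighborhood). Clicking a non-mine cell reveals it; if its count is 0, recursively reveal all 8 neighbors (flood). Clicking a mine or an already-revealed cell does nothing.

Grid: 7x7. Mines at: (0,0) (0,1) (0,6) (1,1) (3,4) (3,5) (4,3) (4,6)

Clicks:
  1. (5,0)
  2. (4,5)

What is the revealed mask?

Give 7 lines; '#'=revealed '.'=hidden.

Answer: .......
.......
###....
###....
###..#.
#######
#######

Derivation:
Click 1 (5,0) count=0: revealed 23 new [(2,0) (2,1) (2,2) (3,0) (3,1) (3,2) (4,0) (4,1) (4,2) (5,0) (5,1) (5,2) (5,3) (5,4) (5,5) (5,6) (6,0) (6,1) (6,2) (6,3) (6,4) (6,5) (6,6)] -> total=23
Click 2 (4,5) count=3: revealed 1 new [(4,5)] -> total=24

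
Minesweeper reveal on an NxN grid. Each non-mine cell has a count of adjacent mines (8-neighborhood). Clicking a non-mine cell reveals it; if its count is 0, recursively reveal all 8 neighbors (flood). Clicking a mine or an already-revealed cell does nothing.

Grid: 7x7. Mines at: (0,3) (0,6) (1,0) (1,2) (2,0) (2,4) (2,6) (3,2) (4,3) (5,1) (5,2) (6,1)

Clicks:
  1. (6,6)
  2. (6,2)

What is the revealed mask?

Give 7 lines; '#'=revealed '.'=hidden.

Click 1 (6,6) count=0: revealed 14 new [(3,4) (3,5) (3,6) (4,4) (4,5) (4,6) (5,3) (5,4) (5,5) (5,6) (6,3) (6,4) (6,5) (6,6)] -> total=14
Click 2 (6,2) count=3: revealed 1 new [(6,2)] -> total=15

Answer: .......
.......
.......
....###
....###
...####
..#####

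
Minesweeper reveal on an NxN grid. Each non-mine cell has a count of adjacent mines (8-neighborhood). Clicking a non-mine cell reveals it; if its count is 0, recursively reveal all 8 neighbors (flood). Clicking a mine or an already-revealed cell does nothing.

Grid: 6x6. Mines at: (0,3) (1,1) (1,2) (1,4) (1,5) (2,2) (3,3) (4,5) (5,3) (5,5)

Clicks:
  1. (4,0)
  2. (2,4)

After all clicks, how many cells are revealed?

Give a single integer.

Answer: 12

Derivation:
Click 1 (4,0) count=0: revealed 11 new [(2,0) (2,1) (3,0) (3,1) (3,2) (4,0) (4,1) (4,2) (5,0) (5,1) (5,2)] -> total=11
Click 2 (2,4) count=3: revealed 1 new [(2,4)] -> total=12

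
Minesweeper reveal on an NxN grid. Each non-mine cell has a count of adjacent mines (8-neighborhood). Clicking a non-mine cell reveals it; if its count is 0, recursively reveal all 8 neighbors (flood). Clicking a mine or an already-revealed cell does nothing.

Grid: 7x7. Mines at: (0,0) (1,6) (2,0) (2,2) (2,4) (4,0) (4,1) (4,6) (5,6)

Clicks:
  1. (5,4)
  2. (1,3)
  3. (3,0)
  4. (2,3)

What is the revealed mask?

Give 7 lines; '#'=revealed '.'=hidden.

Answer: .......
...#...
...#...
#.####.
..####.
######.
######.

Derivation:
Click 1 (5,4) count=0: revealed 20 new [(3,2) (3,3) (3,4) (3,5) (4,2) (4,3) (4,4) (4,5) (5,0) (5,1) (5,2) (5,3) (5,4) (5,5) (6,0) (6,1) (6,2) (6,3) (6,4) (6,5)] -> total=20
Click 2 (1,3) count=2: revealed 1 new [(1,3)] -> total=21
Click 3 (3,0) count=3: revealed 1 new [(3,0)] -> total=22
Click 4 (2,3) count=2: revealed 1 new [(2,3)] -> total=23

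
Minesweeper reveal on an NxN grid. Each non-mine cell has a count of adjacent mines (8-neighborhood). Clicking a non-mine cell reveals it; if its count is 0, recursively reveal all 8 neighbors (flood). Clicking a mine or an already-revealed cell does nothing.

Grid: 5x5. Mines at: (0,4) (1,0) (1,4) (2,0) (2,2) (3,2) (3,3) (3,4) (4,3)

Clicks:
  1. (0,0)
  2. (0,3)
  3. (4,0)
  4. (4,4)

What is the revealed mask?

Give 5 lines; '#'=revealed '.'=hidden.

Click 1 (0,0) count=1: revealed 1 new [(0,0)] -> total=1
Click 2 (0,3) count=2: revealed 1 new [(0,3)] -> total=2
Click 3 (4,0) count=0: revealed 4 new [(3,0) (3,1) (4,0) (4,1)] -> total=6
Click 4 (4,4) count=3: revealed 1 new [(4,4)] -> total=7

Answer: #..#.
.....
.....
##...
##..#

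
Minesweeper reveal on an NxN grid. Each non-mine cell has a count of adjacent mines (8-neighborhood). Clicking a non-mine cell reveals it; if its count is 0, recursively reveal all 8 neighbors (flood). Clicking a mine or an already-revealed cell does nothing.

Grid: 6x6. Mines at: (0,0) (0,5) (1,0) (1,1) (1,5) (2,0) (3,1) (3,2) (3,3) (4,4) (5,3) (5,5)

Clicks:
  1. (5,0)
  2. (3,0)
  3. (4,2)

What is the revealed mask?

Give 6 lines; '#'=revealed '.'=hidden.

Click 1 (5,0) count=0: revealed 6 new [(4,0) (4,1) (4,2) (5,0) (5,1) (5,2)] -> total=6
Click 2 (3,0) count=2: revealed 1 new [(3,0)] -> total=7
Click 3 (4,2) count=4: revealed 0 new [(none)] -> total=7

Answer: ......
......
......
#.....
###...
###...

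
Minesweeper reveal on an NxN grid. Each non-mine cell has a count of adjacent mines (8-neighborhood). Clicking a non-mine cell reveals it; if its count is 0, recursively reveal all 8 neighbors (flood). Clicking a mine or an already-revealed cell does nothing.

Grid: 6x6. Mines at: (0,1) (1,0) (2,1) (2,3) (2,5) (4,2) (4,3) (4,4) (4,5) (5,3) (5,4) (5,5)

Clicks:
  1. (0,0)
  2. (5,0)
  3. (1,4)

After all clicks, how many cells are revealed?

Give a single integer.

Click 1 (0,0) count=2: revealed 1 new [(0,0)] -> total=1
Click 2 (5,0) count=0: revealed 6 new [(3,0) (3,1) (4,0) (4,1) (5,0) (5,1)] -> total=7
Click 3 (1,4) count=2: revealed 1 new [(1,4)] -> total=8

Answer: 8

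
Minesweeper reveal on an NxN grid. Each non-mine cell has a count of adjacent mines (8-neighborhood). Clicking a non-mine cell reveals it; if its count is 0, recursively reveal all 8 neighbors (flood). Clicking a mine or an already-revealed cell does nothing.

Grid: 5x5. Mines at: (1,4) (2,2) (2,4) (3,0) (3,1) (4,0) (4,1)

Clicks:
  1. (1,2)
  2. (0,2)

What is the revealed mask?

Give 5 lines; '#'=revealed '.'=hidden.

Click 1 (1,2) count=1: revealed 1 new [(1,2)] -> total=1
Click 2 (0,2) count=0: revealed 9 new [(0,0) (0,1) (0,2) (0,3) (1,0) (1,1) (1,3) (2,0) (2,1)] -> total=10

Answer: ####.
####.
##...
.....
.....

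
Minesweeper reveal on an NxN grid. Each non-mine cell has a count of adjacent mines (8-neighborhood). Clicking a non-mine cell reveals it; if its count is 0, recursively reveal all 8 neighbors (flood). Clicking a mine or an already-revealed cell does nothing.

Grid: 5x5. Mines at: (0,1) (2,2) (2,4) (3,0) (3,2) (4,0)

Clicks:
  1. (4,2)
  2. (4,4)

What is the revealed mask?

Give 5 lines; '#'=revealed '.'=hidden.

Click 1 (4,2) count=1: revealed 1 new [(4,2)] -> total=1
Click 2 (4,4) count=0: revealed 4 new [(3,3) (3,4) (4,3) (4,4)] -> total=5

Answer: .....
.....
.....
...##
..###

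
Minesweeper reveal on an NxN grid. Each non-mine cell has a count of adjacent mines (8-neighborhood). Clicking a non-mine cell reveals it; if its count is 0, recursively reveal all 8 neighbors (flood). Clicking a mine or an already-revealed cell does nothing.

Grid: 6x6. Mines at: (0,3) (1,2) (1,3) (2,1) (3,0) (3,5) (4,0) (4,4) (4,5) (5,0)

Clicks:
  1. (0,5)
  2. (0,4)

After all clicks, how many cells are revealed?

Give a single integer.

Click 1 (0,5) count=0: revealed 6 new [(0,4) (0,5) (1,4) (1,5) (2,4) (2,5)] -> total=6
Click 2 (0,4) count=2: revealed 0 new [(none)] -> total=6

Answer: 6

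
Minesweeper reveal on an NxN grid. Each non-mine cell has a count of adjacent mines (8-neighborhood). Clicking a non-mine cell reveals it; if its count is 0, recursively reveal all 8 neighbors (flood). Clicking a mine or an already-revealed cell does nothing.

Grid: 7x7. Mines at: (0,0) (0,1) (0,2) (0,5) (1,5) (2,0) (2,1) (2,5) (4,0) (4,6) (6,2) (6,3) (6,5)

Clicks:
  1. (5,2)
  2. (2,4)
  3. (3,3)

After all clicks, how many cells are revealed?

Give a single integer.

Click 1 (5,2) count=2: revealed 1 new [(5,2)] -> total=1
Click 2 (2,4) count=2: revealed 1 new [(2,4)] -> total=2
Click 3 (3,3) count=0: revealed 19 new [(1,2) (1,3) (1,4) (2,2) (2,3) (3,1) (3,2) (3,3) (3,4) (3,5) (4,1) (4,2) (4,3) (4,4) (4,5) (5,1) (5,3) (5,4) (5,5)] -> total=21

Answer: 21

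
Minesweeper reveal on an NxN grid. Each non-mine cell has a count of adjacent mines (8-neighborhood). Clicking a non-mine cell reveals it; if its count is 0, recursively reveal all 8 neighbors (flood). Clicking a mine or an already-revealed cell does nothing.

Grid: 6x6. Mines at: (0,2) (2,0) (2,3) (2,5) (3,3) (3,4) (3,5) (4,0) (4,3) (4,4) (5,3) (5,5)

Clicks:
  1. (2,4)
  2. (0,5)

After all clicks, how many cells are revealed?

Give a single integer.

Click 1 (2,4) count=5: revealed 1 new [(2,4)] -> total=1
Click 2 (0,5) count=0: revealed 6 new [(0,3) (0,4) (0,5) (1,3) (1,4) (1,5)] -> total=7

Answer: 7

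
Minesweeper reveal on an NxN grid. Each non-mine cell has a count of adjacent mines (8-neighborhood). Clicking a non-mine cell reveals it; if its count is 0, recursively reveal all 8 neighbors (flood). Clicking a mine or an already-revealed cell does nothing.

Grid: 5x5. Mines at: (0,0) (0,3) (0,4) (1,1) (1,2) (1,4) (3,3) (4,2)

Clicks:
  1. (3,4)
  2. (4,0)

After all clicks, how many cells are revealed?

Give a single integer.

Answer: 7

Derivation:
Click 1 (3,4) count=1: revealed 1 new [(3,4)] -> total=1
Click 2 (4,0) count=0: revealed 6 new [(2,0) (2,1) (3,0) (3,1) (4,0) (4,1)] -> total=7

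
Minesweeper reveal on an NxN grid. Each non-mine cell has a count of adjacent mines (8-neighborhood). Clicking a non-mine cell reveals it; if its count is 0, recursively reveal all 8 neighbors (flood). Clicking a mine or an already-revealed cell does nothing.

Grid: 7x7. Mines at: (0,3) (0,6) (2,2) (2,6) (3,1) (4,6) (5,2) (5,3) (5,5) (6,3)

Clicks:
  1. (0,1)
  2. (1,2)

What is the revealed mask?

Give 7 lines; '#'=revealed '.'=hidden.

Click 1 (0,1) count=0: revealed 8 new [(0,0) (0,1) (0,2) (1,0) (1,1) (1,2) (2,0) (2,1)] -> total=8
Click 2 (1,2) count=2: revealed 0 new [(none)] -> total=8

Answer: ###....
###....
##.....
.......
.......
.......
.......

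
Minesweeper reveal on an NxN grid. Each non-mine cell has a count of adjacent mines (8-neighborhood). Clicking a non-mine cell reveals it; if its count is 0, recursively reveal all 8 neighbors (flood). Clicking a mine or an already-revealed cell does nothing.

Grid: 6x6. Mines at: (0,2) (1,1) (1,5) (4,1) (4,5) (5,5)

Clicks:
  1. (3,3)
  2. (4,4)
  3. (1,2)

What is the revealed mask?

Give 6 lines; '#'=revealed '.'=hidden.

Click 1 (3,3) count=0: revealed 15 new [(1,2) (1,3) (1,4) (2,2) (2,3) (2,4) (3,2) (3,3) (3,4) (4,2) (4,3) (4,4) (5,2) (5,3) (5,4)] -> total=15
Click 2 (4,4) count=2: revealed 0 new [(none)] -> total=15
Click 3 (1,2) count=2: revealed 0 new [(none)] -> total=15

Answer: ......
..###.
..###.
..###.
..###.
..###.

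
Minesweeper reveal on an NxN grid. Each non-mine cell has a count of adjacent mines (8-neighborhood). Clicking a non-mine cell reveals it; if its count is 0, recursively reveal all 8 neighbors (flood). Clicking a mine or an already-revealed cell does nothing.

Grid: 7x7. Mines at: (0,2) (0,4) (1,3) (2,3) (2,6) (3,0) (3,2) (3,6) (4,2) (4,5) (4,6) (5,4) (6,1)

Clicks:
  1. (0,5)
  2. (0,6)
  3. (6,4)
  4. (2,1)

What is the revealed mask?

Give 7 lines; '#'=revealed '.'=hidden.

Answer: .....##
.....##
.#.....
.......
.......
.......
....#..

Derivation:
Click 1 (0,5) count=1: revealed 1 new [(0,5)] -> total=1
Click 2 (0,6) count=0: revealed 3 new [(0,6) (1,5) (1,6)] -> total=4
Click 3 (6,4) count=1: revealed 1 new [(6,4)] -> total=5
Click 4 (2,1) count=2: revealed 1 new [(2,1)] -> total=6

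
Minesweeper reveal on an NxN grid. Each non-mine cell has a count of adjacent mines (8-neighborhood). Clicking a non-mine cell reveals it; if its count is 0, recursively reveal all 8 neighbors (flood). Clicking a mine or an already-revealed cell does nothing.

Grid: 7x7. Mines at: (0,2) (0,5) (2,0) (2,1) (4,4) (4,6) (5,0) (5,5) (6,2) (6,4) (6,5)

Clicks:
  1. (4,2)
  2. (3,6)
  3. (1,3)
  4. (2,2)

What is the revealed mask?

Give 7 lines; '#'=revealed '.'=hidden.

Click 1 (4,2) count=0: revealed 9 new [(3,1) (3,2) (3,3) (4,1) (4,2) (4,3) (5,1) (5,2) (5,3)] -> total=9
Click 2 (3,6) count=1: revealed 1 new [(3,6)] -> total=10
Click 3 (1,3) count=1: revealed 1 new [(1,3)] -> total=11
Click 4 (2,2) count=1: revealed 1 new [(2,2)] -> total=12

Answer: .......
...#...
..#....
.###..#
.###...
.###...
.......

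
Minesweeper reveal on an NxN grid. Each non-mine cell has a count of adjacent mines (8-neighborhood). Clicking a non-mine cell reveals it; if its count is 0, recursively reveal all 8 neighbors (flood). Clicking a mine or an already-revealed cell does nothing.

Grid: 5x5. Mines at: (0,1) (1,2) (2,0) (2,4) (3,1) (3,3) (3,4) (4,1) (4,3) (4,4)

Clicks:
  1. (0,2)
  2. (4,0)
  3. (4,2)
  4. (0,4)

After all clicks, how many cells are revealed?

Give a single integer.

Click 1 (0,2) count=2: revealed 1 new [(0,2)] -> total=1
Click 2 (4,0) count=2: revealed 1 new [(4,0)] -> total=2
Click 3 (4,2) count=4: revealed 1 new [(4,2)] -> total=3
Click 4 (0,4) count=0: revealed 4 new [(0,3) (0,4) (1,3) (1,4)] -> total=7

Answer: 7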